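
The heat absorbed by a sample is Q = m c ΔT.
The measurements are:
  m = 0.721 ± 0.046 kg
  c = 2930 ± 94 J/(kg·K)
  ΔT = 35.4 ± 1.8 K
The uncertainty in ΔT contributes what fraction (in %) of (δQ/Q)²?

(δQ/Q)² = (1·δm/m)² + (1·δc/c)² + (1·δΔT/ΔT)²
  m term: (1×0.0638)² = 0.00407
  c term: (1×0.0321)² = 0.00103
  ΔT term: (1×0.0508)² = 0.00259
Total = 0.00769. Share from ΔT = 0.00259/0.00769 = 0.336.

33.6%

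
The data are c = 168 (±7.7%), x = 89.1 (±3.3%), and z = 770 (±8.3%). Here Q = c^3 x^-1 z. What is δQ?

Q is a product of powers, so relative uncertainties combine in quadrature:
  (3·δc/c)² = (3×0.0770)² = 0.0534;  (-1·δx/x)² = (-1×0.0330)² = 0.00109;  (1·δz/z)² = (1×0.0830)² = 0.00689
δQ/Q = √(0.0613) = 0.248
Q = 4.1e+07, so δQ = 0.248 × 4.1e+07 = 1.01e+07.

1.01e+07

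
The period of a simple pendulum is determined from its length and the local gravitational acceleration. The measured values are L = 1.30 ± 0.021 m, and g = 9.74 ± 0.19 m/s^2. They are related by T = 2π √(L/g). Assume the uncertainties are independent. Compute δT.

For a monomial T ∝ L^(1/2), g^(-1/2), fractional errors add in quadrature:
  (½·δL/L)² = (0.5×0.0162)² = 6.52e-05;  (−½·δg/g)² = (-0.5×0.0195)² = 9.51e-05
δT/T = √(0.000160) = 0.0127
T = 2.30 s, so δT = 0.0127 × 2.30 = 0.0291 s.

0.0291 s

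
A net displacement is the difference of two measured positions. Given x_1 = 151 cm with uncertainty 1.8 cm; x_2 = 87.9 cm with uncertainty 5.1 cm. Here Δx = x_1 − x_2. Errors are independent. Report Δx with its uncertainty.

For a sum/difference, combine absolute errors in quadrature:
  (δx_1)² = 3.24;  (δx_2)² = 26.0
δΔx = √(29.2) = 5.41 cm
Δx = 63.1 cm.

63.1 ± 5.41 cm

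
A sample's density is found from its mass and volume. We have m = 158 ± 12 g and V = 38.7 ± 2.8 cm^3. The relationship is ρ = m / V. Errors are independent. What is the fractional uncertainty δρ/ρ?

Each factor contributes (exponent × relative error)² to (δρ/ρ)²:
  (1·δm/m)² = (1×0.0759)² = 0.00577;  (-1·δV/V)² = (-1×0.0724)² = 0.00523
δρ/ρ = √(0.0110) = 0.105

0.105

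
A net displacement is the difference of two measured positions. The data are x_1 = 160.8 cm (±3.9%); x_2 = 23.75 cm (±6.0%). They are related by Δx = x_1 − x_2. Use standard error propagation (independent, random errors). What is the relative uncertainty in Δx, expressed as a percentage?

4.69%

Δx is a linear combination, so absolute uncertainties add in quadrature:
  (δx_1)² = 39.3;  (δx_2)² = 2.03
δΔx = √(41.4) = 6.43 cm
Δx = 137.1 cm, so δΔx/Δx = 6.43/137.1 = 0.0469.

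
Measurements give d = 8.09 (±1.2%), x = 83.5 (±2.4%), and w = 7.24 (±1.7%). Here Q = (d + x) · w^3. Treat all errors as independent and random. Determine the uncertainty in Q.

1930

Let u = d + x = 91.6. δu = √(δd² + δx²) = √(0.00942 + 4.02) = 2.01, so δu/u = 0.0219.
Q is then a monomial in u, w:
δQ/Q = √((δu/u)² + (3·δw/w)²) = √(0.000480 + 0.00260) = 0.0555
Q = 34800, so δQ = 0.0555 × 34800 = 1930.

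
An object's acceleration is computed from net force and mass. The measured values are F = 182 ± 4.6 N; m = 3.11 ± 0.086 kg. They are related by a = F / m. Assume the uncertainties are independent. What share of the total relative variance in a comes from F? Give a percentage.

45.5%

(δa/a)² = (1·δF/F)² + (-1·δm/m)²
  F term: (1×0.0253)² = 0.000639
  m term: (-1×0.0277)² = 0.000765
Total = 0.00140. Share from F = 0.000639/0.00140 = 0.455.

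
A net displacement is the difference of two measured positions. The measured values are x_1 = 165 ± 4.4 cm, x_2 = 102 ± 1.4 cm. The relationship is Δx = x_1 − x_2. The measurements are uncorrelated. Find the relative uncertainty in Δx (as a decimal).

0.0733

Absolute uncertainties add in quadrature for a linear combination:
  (δx_1)² = 19.4;  (δx_2)² = 1.96
δΔx = √(21.3) = 4.62 cm
Δx = 63.0 cm, so δΔx/Δx = 4.62/63.0 = 0.0733.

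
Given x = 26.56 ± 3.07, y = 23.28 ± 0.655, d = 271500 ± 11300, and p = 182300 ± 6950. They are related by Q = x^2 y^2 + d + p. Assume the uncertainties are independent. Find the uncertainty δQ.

Let w = x^2·y^2 = 382300. δw/w = √((2·δx/x)² + (2·δy/y)²) = √(0.0534 + 0.00317) = 0.238, so δw = 91000.
Q = w + d + p: δQ = √(δw² + δd² + δp²) = √(8.27e+09 + 1.28e+08 + 4.83e+07) = 91900

91900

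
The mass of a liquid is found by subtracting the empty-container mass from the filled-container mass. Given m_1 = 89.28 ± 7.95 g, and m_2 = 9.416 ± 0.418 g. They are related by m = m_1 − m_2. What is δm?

Each term contributes (cᵢ δxᵢ)² to (δm)²:
  (δm_1)² = 63.2;  (δm_2)² = 0.175
δm = √(63.4) = 7.96 g

7.96 g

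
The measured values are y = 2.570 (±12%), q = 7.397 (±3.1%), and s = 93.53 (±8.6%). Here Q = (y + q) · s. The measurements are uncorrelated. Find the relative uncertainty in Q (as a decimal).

0.0942

Let u = y + q = 9.967. δu = √(δy² + δq²) = √(0.0951 + 0.0526) = 0.384, so δu/u = 0.0386.
Q is then a monomial in u, s:
δQ/Q = √((δu/u)² + (1·δs/s)²) = √(0.00149 + 0.00740) = 0.0942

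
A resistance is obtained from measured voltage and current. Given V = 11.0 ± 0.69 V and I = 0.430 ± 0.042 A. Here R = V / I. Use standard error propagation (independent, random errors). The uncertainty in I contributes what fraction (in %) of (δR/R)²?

70.8%

(δR/R)² = (1·δV/V)² + (-1·δI/I)²
  V term: (1×0.0627)² = 0.00393
  I term: (-1×0.0977)² = 0.00954
Total = 0.0135. Share from I = 0.00954/0.0135 = 0.708.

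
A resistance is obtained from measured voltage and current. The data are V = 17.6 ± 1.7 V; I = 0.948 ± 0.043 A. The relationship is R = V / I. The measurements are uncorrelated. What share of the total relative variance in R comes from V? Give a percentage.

(δR/R)² = (1·δV/V)² + (-1·δI/I)²
  V term: (1×0.0966)² = 0.00933
  I term: (-1×0.0454)² = 0.00206
Total = 0.0114. Share from V = 0.00933/0.0114 = 0.819.

81.9%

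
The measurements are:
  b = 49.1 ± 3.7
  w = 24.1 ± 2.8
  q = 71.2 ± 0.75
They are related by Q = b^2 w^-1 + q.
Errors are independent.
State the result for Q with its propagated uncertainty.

Let p = b^2·w^-1 = 100. δp/p = √((2·δb/b)² + (-1·δw/w)²) = √(0.0227 + 0.0135) = 0.190, so δp = 19.0.
Q = p + q: δQ = √(δp² + δq²) = √(362 + 0.562) = 19.1
Q = 171.

171 ± 19.1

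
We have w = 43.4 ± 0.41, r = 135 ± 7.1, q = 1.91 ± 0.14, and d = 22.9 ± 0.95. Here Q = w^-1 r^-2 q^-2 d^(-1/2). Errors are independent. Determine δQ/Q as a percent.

18.2%

Relative error in a monomial: (δQ/Q)² = Σ (nᵢ · δxᵢ/xᵢ)².
  (-1·δw/w)² = (-1×0.00945)² = 8.92e-05;  (-2·δr/r)² = (-2×0.0526)² = 0.0111;  (-2·δq/q)² = (-2×0.0733)² = 0.0215;  (−½·δd/d)² = (-0.5×0.0415)² = 0.000430
δQ/Q = √(0.0331) = 0.182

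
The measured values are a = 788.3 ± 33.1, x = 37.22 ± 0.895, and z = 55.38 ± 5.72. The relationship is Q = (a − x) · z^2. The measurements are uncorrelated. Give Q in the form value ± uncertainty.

(2.304 ± 0.487) × 10^6

Let u = a − x = 751.1. δu = √(δa² + δx²) = √(1100 + 0.801) = 33.1, so δu/u = 0.0441.
Q is then a monomial in u, z:
δQ/Q = √((δu/u)² + (2·δz/z)²) = √(0.00194 + 0.0427) = 0.211
Q = 2.304e+06, so δQ = 0.211 × 2.304e+06 = 4.87e+05.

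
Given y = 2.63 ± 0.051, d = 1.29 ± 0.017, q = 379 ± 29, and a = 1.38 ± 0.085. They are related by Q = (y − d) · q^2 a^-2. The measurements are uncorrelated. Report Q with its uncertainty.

Let u = y − d = 1.34. δu = √(δy² + δd²) = √(0.00260 + 0.000289) = 0.0538, so δu/u = 0.0401.
Q is then a monomial in u, q, a:
δQ/Q = √((δu/u)² + (2·δq/q)² + (-2·δa/a)²) = √(0.00161 + 0.0234 + 0.0152) = 0.201
Q = 1.01e+05, so δQ = 0.201 × 1.01e+05 = 20300.

(1.01 ± 0.203) × 10^5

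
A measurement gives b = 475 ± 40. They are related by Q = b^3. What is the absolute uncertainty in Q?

2.71e+07

Q ∝ b^3, so δQ/Q = |3| · δb/b = 3 × 0.0842 = 0.253.
Q = 1.07e+08, so δQ = 0.253 × 1.07e+08 = 2.71e+07.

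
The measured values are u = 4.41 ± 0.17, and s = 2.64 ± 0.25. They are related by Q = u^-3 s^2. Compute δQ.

Each factor contributes (exponent × relative error)² to (δQ/Q)²:
  (-3·δu/u)² = (-3×0.0385)² = 0.0134;  (2·δs/s)² = (2×0.0947)² = 0.0359
δQ/Q = √(0.0492) = 0.222
Q = 0.0813, so δQ = 0.222 × 0.0813 = 0.0180.

0.0180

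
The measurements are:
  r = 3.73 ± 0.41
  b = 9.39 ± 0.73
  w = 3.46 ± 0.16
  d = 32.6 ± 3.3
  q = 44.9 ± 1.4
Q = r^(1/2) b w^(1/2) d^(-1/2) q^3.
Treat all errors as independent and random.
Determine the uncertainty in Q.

77300

Products/powers → add relative errors in quadrature, weighted by exponent:
  (½·δr/r)² = (0.5×0.110)² = 0.00302;  (1·δb/b)² = (1×0.0777)² = 0.00604;  (½·δw/w)² = (0.5×0.0462)² = 0.000535;  (−½·δd/d)² = (-0.5×0.101)² = 0.00256;  (3·δq/q)² = (3×0.0312)² = 0.00875
δQ/Q = √(0.0209) = 0.145
Q = 5.35e+05, so δQ = 0.145 × 5.35e+05 = 77300.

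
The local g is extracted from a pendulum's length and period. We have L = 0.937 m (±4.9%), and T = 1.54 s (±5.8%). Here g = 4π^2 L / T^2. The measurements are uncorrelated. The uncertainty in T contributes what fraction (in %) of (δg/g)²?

84.9%

(δg/g)² = (1·δL/L)² + (-2·δT/T)²
  L term: (1×0.0490)² = 0.00240
  T term: (-2×0.0580)² = 0.0135
Total = 0.0159. Share from T = 0.0135/0.0159 = 0.849.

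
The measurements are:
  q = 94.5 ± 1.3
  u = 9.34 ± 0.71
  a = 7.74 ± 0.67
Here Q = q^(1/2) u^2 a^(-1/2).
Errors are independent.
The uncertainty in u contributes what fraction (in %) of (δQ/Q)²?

92.3%

(δQ/Q)² = (½·δq/q)² + (2·δu/u)² + (−½·δa/a)²
  q term: (0.5×0.0138)² = 4.73e-05
  u term: (2×0.0760)² = 0.0231
  a term: (-0.5×0.0866)² = 0.00187
Total = 0.0250. Share from u = 0.0231/0.0250 = 0.923.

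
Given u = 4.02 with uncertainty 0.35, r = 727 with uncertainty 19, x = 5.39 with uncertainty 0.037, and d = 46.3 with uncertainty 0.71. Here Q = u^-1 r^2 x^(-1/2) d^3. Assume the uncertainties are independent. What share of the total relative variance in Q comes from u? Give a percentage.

(δQ/Q)² = (-1·δu/u)² + (2·δr/r)² + (−½·δx/x)² + (3·δd/d)²
  u term: (-1×0.0871)² = 0.00758
  r term: (2×0.0261)² = 0.00273
  x term: (-0.5×0.00686)² = 1.18e-05
  d term: (3×0.0153)² = 0.00212
Total = 0.0124. Share from u = 0.00758/0.0124 = 0.609.

60.9%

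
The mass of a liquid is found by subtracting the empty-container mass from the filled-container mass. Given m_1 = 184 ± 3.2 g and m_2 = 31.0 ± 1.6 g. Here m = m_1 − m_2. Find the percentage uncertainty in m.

Absolute uncertainties add in quadrature for a linear combination:
  (δm_1)² = 10.2;  (δm_2)² = 2.56
δm = √(12.8) = 3.58 g
m = 153 g, so δm/m = 3.58/153 = 0.0234.

2.34%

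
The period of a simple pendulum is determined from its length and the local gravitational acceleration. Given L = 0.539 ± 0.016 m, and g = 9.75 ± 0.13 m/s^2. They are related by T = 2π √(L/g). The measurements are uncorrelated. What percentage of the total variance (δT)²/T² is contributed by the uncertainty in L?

83.2%

(δT/T)² = (½·δL/L)² + (−½·δg/g)²
  L term: (0.5×0.0297)² = 0.000220
  g term: (-0.5×0.0133)² = 4.44e-05
Total = 0.000265. Share from L = 0.000220/0.000265 = 0.832.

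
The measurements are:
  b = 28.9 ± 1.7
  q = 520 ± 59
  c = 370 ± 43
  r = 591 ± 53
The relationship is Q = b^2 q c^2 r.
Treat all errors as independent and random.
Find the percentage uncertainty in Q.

29.8%

Since Q is a product/quotient, work with relative uncertainties:
  (2·δb/b)² = (2×0.0588)² = 0.0138;  (1·δq/q)² = (1×0.113)² = 0.0129;  (2·δc/c)² = (2×0.116)² = 0.0540;  (1·δr/r)² = (1×0.0897)² = 0.00804
δQ/Q = √(0.0888) = 0.298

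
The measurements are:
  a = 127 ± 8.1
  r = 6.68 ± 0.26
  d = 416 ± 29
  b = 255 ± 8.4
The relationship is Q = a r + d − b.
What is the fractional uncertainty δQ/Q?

0.0696

Let p = a·r = 848. δp/p = √((1·δa/a)² + (1·δr/r)²) = √(0.00407 + 0.00151) = 0.0747, so δp = 63.4.
Q = p + d − b: δQ = √(δp² + δd² + δb²) = √(4020 + 841 + 70.6) = 70.2
Q = 1010, so δQ/Q = 70.2/1010 = 0.0696.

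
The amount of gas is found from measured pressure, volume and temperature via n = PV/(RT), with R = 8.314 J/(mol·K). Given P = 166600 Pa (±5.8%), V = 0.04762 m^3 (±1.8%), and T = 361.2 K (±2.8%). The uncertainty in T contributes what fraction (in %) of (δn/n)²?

17.5%

(δn/n)² = (1·δP/P)² + (1·δV/V)² + (-1·δT/T)²
  P term: (1×0.0580)² = 0.00336
  V term: (1×0.0180)² = 0.000324
  T term: (-1×0.0280)² = 0.000784
Total = 0.00447. Share from T = 0.000784/0.00447 = 0.175.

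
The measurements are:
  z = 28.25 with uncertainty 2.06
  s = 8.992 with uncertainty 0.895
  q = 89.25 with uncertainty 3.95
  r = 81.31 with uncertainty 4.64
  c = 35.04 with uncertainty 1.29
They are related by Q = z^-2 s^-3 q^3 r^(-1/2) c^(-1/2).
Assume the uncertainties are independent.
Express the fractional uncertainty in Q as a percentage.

35.9%

Products/powers → add relative errors in quadrature, weighted by exponent:
  (-2·δz/z)² = (-2×0.0729)² = 0.0213;  (-3·δs/s)² = (-3×0.0995)² = 0.0892;  (3·δq/q)² = (3×0.0443)² = 0.0176;  (−½·δr/r)² = (-0.5×0.0571)² = 0.000814;  (−½·δc/c)² = (-0.5×0.0368)² = 0.000339
δQ/Q = √(0.129) = 0.359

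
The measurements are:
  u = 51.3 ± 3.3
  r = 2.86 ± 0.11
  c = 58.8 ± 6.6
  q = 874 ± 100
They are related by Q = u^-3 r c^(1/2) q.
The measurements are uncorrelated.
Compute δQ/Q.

0.234

Products/powers → add relative errors in quadrature, weighted by exponent:
  (-3·δu/u)² = (-3×0.0643)² = 0.0372;  (1·δr/r)² = (1×0.0385)² = 0.00148;  (½·δc/c)² = (0.5×0.112)² = 0.00315;  (1·δq/q)² = (1×0.114)² = 0.0131
δQ/Q = √(0.0550) = 0.234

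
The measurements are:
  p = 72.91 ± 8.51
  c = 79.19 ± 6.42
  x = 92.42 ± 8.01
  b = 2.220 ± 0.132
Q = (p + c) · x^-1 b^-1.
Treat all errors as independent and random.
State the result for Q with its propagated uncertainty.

0.7413 ± 0.0937

Let u = p + c = 152.1. δu = √(δp² + δc²) = √(72.4 + 41.2) = 10.7, so δu/u = 0.0701.
Q is then a monomial in u, x, b:
δQ/Q = √((δu/u)² + (-1·δx/x)² + (-1·δb/b)²) = √(0.00491 + 0.00751 + 0.00354) = 0.126
Q = 0.7413, so δQ = 0.126 × 0.7413 = 0.0937.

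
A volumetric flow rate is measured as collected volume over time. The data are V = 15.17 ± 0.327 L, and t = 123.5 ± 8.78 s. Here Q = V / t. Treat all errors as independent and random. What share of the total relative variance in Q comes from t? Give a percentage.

91.6%

(δQ/Q)² = (1·δV/V)² + (-1·δt/t)²
  V term: (1×0.0216)² = 0.000465
  t term: (-1×0.0711)² = 0.00505
Total = 0.00552. Share from t = 0.00505/0.00552 = 0.916.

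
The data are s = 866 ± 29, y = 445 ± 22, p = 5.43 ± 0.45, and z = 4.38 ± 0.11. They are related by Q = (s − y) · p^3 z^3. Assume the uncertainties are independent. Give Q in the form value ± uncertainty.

Let u = s − y = 421. δu = √(δs² + δy²) = √(841 + 484) = 36.4, so δu/u = 0.0865.
Q is then a monomial in u, p, z:
δQ/Q = √((δu/u)² + (3·δp/p)² + (3·δz/z)²) = √(0.00748 + 0.0618 + 0.00568) = 0.274
Q = 5.66e+06, so δQ = 0.274 × 5.66e+06 = 1.55e+06.

(5.66 ± 1.55) × 10^6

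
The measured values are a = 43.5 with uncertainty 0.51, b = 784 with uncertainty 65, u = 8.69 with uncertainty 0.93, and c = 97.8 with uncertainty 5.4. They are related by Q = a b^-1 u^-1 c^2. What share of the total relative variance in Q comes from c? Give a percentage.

(δQ/Q)² = (1·δa/a)² + (-1·δb/b)² + (-1·δu/u)² + (2·δc/c)²
  a term: (1×0.0117)² = 0.000137
  b term: (-1×0.0829)² = 0.00687
  u term: (-1×0.107)² = 0.0115
  c term: (2×0.0552)² = 0.0122
Total = 0.0307. Share from c = 0.0122/0.0307 = 0.398.

39.8%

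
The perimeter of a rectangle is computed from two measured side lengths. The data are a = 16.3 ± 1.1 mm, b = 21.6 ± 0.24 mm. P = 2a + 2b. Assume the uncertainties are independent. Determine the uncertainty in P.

2.25 mm

Each term contributes (cᵢ δxᵢ)² to (δP)²:
  (2·δa)² = 4.84;  (2·δb)² = 0.230
δP = √(5.07) = 2.25 mm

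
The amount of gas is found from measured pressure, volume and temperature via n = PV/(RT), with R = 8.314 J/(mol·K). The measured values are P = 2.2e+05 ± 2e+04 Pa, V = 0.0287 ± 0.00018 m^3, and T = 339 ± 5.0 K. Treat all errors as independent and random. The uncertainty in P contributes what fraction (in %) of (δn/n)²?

97.0%

(δn/n)² = (1·δP/P)² + (1·δV/V)² + (-1·δT/T)²
  P term: (1×0.0909)² = 0.00826
  V term: (1×0.00627)² = 3.93e-05
  T term: (-1×0.0147)² = 0.000218
Total = 0.00852. Share from P = 0.00826/0.00852 = 0.970.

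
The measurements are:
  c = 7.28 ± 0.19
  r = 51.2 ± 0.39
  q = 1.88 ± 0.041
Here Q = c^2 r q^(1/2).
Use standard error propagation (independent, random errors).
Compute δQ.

200

Q is a product of powers, so relative uncertainties combine in quadrature:
  (2·δc/c)² = (2×0.0261)² = 0.00272;  (1·δr/r)² = (1×0.00762)² = 5.8e-05;  (½·δq/q)² = (0.5×0.0218)² = 0.000119
δQ/Q = √(0.00290) = 0.0539
Q = 3720, so δQ = 0.0539 × 3720 = 200.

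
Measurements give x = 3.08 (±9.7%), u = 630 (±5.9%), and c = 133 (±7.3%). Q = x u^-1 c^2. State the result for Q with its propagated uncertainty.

86.5 ± 16.0

Q is a product of powers, so relative uncertainties combine in quadrature:
  (1·δx/x)² = (1×0.0970)² = 0.00941;  (-1·δu/u)² = (-1×0.0590)² = 0.00348;  (2·δc/c)² = (2×0.0730)² = 0.0213
δQ/Q = √(0.0342) = 0.185
Q = 86.5, so δQ = 0.185 × 86.5 = 16.0.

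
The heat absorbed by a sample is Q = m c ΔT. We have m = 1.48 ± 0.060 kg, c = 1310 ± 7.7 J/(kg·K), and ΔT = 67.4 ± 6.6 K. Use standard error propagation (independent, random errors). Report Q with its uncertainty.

(1.31 ± 0.139) × 10^5 J

Products/powers → add relative errors in quadrature, weighted by exponent:
  (1·δm/m)² = (1×0.0405)² = 0.00164;  (1·δc/c)² = (1×0.00588)² = 3.45e-05;  (1·δΔT/ΔT)² = (1×0.0979)² = 0.00959
δQ/Q = √(0.0113) = 0.106
Q = 1.31e+05 J, so δQ = 0.106 × 1.31e+05 = 13900 J.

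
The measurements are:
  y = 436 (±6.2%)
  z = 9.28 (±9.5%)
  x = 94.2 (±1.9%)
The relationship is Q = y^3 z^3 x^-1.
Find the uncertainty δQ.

2.4e+08

Since Q is a product/quotient, work with relative uncertainties:
  (3·δy/y)² = (3×0.0620)² = 0.0346;  (3·δz/z)² = (3×0.0950)² = 0.0812;  (-1·δx/x)² = (-1×0.0190)² = 0.000361
δQ/Q = √(0.116) = 0.341
Q = 7.03e+08, so δQ = 0.341 × 7.03e+08 = 2.4e+08.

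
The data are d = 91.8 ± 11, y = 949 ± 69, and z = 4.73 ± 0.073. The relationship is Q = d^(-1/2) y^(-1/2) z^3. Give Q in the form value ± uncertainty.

Relative error in a monomial: (δQ/Q)² = Σ (nᵢ · δxᵢ/xᵢ)².
  (−½·δd/d)² = (-0.5×0.120)² = 0.00359;  (−½·δy/y)² = (-0.5×0.0727)² = 0.00132;  (3·δz/z)² = (3×0.0154)² = 0.00214
δQ/Q = √(0.00705) = 0.0840
Q = 0.359, so δQ = 0.0840 × 0.359 = 0.0301.

0.359 ± 0.0301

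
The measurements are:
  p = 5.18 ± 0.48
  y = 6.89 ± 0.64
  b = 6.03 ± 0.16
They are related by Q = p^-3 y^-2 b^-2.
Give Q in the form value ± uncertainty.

(4.17 ± 1.41) × 10^-6

For a monomial Q ∝ p^-3, y^-2, b^-2, fractional errors add in quadrature:
  (-3·δp/p)² = (-3×0.0927)² = 0.0773;  (-2·δy/y)² = (-2×0.0929)² = 0.0345;  (-2·δb/b)² = (-2×0.0265)² = 0.00282
δQ/Q = √(0.115) = 0.339
Q = 4.17e-06, so δQ = 0.339 × 4.17e-06 = 1.41e-06.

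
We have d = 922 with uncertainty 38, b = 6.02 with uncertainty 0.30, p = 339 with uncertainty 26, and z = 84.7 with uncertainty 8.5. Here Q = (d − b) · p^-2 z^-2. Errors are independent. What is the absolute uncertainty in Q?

Let u = d − b = 916. δu = √(δd² + δb²) = √(1440 + 0.0900) = 38.0, so δu/u = 0.0415.
Q is then a monomial in u, p, z:
δQ/Q = √((δu/u)² + (-2·δp/p)² + (-2·δz/z)²) = √(0.00172 + 0.0235 + 0.0403) = 0.256
Q = 1.11e-06, so δQ = 0.256 × 1.11e-06 = 2.84e-07.

2.84e-07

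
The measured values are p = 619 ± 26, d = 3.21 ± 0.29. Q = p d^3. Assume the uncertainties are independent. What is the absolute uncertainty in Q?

5620

Each factor contributes (exponent × relative error)² to (δQ/Q)²:
  (1·δp/p)² = (1×0.0420)² = 0.00176;  (3·δd/d)² = (3×0.0903)² = 0.0735
δQ/Q = √(0.0752) = 0.274
Q = 20500, so δQ = 0.274 × 20500 = 5620.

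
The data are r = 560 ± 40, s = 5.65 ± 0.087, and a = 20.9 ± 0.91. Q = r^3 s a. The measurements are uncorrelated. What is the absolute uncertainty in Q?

Q is a product of powers, so relative uncertainties combine in quadrature:
  (3·δr/r)² = (3×0.0714)² = 0.0459;  (1·δs/s)² = (1×0.0154)² = 0.000237;  (1·δa/a)² = (1×0.0435)² = 0.00190
δQ/Q = √(0.0481) = 0.219
Q = 2.07e+10, so δQ = 0.219 × 2.07e+10 = 4.55e+09.

4.55e+09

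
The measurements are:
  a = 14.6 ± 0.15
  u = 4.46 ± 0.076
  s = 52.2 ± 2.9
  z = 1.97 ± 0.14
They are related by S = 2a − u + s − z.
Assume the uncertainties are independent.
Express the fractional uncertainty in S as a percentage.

3.89%

Each term contributes (cᵢ δxᵢ)² to (δS)²:
  (2·δa)² = 0.0900;  (δu)² = 0.00578;  (δs)² = 8.41;  (δz)² = 0.0196
δS = √(8.53) = 2.92
S = 75.0, so δS/S = 2.92/75.0 = 0.0389.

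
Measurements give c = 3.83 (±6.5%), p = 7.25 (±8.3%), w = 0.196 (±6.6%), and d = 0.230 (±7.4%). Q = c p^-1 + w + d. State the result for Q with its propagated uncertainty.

Let h = c·p^-1 = 0.528. δh/h = √((1·δc/c)² + (-1·δp/p)²) = √(0.00423 + 0.00689) = 0.105, so δh = 0.0557.
Q = h + w + d: δQ = √(δh² + δw² + δd²) = √(0.00310 + 0.000167 + 0.000290) = 0.0597
Q = 0.954.

0.954 ± 0.0597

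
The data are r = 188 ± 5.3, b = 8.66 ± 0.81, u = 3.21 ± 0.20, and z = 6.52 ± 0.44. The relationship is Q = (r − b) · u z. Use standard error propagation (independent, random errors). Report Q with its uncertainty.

3750 ± 363

Let w = r − b = 179. δw = √(δr² + δb²) = √(28.1 + 0.656) = 5.36, so δw/w = 0.0299.
Q is then a monomial in w, u, z:
δQ/Q = √((δw/w)² + (1·δu/u)² + (1·δz/z)²) = √(0.000894 + 0.00388 + 0.00455) = 0.0966
Q = 3750, so δQ = 0.0966 × 3750 = 363.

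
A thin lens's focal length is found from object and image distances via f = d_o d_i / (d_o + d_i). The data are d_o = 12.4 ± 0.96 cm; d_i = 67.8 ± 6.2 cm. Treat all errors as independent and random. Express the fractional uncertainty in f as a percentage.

6.70%

∂f/∂d_o = (d_i/(d_o+d_i))² = 0.715;  ∂f/∂d_i = (d_o/(d_o+d_i))² = 0.0239
δf = √((∂f/∂d_o · δd_o)² + (∂f/∂d_i · δd_i)²) = √(0.471 + 0.0220) = 0.702 cm
f = 10.5 cm, so δf/f = 0.702/10.5 = 0.0670.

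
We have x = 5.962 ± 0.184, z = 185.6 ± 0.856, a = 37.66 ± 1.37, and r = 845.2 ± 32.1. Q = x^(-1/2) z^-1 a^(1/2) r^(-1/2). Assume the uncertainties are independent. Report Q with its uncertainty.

Products/powers → add relative errors in quadrature, weighted by exponent:
  (−½·δx/x)² = (-0.5×0.0309)² = 0.000238;  (-1·δz/z)² = (-1×0.00461)² = 2.13e-05;  (½·δa/a)² = (0.5×0.0364)² = 0.000331;  (−½·δr/r)² = (-0.5×0.0380)² = 0.000361
δQ/Q = √(0.000951) = 0.0308
Q = 0.0004658, so δQ = 0.0308 × 0.0004658 = 1.44e-05.

(4.658 ± 0.144) × 10^-4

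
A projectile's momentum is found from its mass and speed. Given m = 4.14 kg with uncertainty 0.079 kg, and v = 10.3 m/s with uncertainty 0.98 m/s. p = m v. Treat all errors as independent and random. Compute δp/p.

0.0970

For a monomial p ∝ m, v, fractional errors add in quadrature:
  (1·δm/m)² = (1×0.0191)² = 0.000364;  (1·δv/v)² = (1×0.0951)² = 0.00905
δp/p = √(0.00942) = 0.0970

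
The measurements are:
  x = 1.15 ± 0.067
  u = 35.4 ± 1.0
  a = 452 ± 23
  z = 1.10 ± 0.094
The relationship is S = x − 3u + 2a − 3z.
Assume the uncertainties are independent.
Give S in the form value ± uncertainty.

796 ± 46.1

S is a linear combination, so absolute uncertainties add in quadrature:
  (δx)² = 0.00449;  (3·δu)² = 9.00;  (2·δa)² = 2120;  (3·δz)² = 0.0795
δS = √(2130) = 46.1
S = 796.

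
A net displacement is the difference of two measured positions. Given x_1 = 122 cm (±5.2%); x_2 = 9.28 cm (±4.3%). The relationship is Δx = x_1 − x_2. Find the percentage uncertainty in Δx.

5.64%

For a sum/difference, combine absolute errors in quadrature:
  (δx_1)² = 40.2;  (δx_2)² = 0.159
δΔx = √(40.4) = 6.36 cm
Δx = 113 cm, so δΔx/Δx = 6.36/113 = 0.0564.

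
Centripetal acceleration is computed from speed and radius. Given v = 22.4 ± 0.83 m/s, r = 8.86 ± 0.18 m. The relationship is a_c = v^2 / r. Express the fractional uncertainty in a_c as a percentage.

Products/powers → add relative errors in quadrature, weighted by exponent:
  (2·δv/v)² = (2×0.0371)² = 0.00549;  (-1·δr/r)² = (-1×0.0203)² = 0.000413
δa_c/a_c = √(0.00590) = 0.0768

7.68%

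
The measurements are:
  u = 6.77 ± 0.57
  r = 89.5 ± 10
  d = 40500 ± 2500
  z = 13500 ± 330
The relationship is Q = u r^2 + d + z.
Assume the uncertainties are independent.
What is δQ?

13200

Let p = u·r^2 = 54200. δp/p = √((1·δu/u)² + (2·δr/r)²) = √(0.00709 + 0.0499) = 0.239, so δp = 12900.
Q = p + d + z: δQ = √(δp² + δd² + δz²) = √(1.68e+08 + 6.25e+06 + 1.09e+05) = 13200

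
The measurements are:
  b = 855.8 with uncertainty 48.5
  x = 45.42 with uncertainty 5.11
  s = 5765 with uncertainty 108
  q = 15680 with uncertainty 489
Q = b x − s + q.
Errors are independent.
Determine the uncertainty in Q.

Let p = b·x = 38870. δp/p = √((1·δb/b)² + (1·δx/x)²) = √(0.00321 + 0.0127) = 0.126, so δp = 4900.
Q = p − s + q: δQ = √(δp² + δs² + δq²) = √(2.4e+07 + 11700 + 2.39e+05) = 4920

4920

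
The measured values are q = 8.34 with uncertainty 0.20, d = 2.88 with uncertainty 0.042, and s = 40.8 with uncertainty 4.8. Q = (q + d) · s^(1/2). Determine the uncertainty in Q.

Let u = q + d = 11.2. δu = √(δq² + δd²) = √(0.0400 + 0.00176) = 0.204, so δu/u = 0.0182.
Q is then a monomial in u, s:
δQ/Q = √((δu/u)² + (½·δs/s)²) = √(0.000332 + 0.00346) = 0.0616
Q = 71.7, so δQ = 0.0616 × 71.7 = 4.41.

4.41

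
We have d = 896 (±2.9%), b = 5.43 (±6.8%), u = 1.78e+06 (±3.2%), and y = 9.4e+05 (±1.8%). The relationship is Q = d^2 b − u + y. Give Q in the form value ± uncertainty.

(3.52 ± 0.394) × 10^6

Let p = d^2·b = 4.36e+06. δp/p = √((2·δd/d)² + (1·δb/b)²) = √(0.00336 + 0.00462) = 0.0894, so δp = 3.9e+05.
Q = p − u + y: δQ = √(δp² + δu² + δy²) = √(1.52e+11 + 3.24e+09 + 2.86e+08) = 3.94e+05
Q = 3.52e+06.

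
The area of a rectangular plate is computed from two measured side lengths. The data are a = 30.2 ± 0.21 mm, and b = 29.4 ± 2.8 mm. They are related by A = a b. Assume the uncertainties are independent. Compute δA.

Each factor contributes (exponent × relative error)² to (δA/A)²:
  (1·δa/a)² = (1×0.00695)² = 4.84e-05;  (1·δb/b)² = (1×0.0952)² = 0.00907
δA/A = √(0.00912) = 0.0955
A = 888 mm^2, so δA = 0.0955 × 888 = 84.8 mm^2.

84.8 mm^2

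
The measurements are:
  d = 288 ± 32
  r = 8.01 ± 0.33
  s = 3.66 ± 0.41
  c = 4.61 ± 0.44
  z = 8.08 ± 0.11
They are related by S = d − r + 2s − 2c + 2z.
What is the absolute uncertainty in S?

32.0

S is a linear combination, so absolute uncertainties add in quadrature:
  (δd)² = 1020;  (δr)² = 0.109;  (2·δs)² = 0.672;  (2·δc)² = 0.774;  (2·δz)² = 0.0484
δS = √(1030) = 32.0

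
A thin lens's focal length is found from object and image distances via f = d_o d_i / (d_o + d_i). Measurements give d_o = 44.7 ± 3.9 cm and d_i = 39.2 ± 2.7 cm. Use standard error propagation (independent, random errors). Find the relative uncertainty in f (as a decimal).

0.0548

∂f/∂d_o = (d_i/(d_o+d_i))² = 0.218;  ∂f/∂d_i = (d_o/(d_o+d_i))² = 0.284
δf = √((∂f/∂d_o · δd_o)² + (∂f/∂d_i · δd_i)²) = √(0.725 + 0.587) = 1.15 cm
f = 20.9 cm, so δf/f = 1.15/20.9 = 0.0548.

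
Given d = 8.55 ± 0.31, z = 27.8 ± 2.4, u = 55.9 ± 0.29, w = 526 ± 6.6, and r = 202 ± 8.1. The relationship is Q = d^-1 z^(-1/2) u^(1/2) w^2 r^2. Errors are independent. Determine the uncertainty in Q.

Relative error in a monomial: (δQ/Q)² = Σ (nᵢ · δxᵢ/xᵢ)².
  (-1·δd/d)² = (-1×0.0363)² = 0.00131;  (−½·δz/z)² = (-0.5×0.0863)² = 0.00186;  (½·δu/u)² = (0.5×0.00519)² = 6.73e-06;  (2·δw/w)² = (2×0.0125)² = 0.000630;  (2·δr/r)² = (2×0.0401)² = 0.00643
δQ/Q = √(0.0102) = 0.101
Q = 1.87e+09, so δQ = 0.101 × 1.87e+09 = 1.9e+08.

1.9e+08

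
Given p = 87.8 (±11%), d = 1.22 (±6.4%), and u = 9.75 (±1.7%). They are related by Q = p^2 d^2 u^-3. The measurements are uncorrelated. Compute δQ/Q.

0.260

Since Q is a product/quotient, work with relative uncertainties:
  (2·δp/p)² = (2×0.110)² = 0.0484;  (2·δd/d)² = (2×0.0640)² = 0.0164;  (-3·δu/u)² = (-3×0.0170)² = 0.00260
δQ/Q = √(0.0674) = 0.260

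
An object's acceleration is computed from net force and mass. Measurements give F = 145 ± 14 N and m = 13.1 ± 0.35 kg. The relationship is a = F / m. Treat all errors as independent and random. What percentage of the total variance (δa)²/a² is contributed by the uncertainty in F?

92.9%

(δa/a)² = (1·δF/F)² + (-1·δm/m)²
  F term: (1×0.0966)² = 0.00932
  m term: (-1×0.0267)² = 0.000714
Total = 0.0100. Share from F = 0.00932/0.0100 = 0.929.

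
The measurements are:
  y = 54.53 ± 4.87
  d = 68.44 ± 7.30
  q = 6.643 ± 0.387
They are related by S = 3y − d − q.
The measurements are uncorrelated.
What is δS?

16.3

Each term contributes (cᵢ δxᵢ)² to (δS)²:
  (3·δy)² = 213;  (δd)² = 53.3;  (δq)² = 0.150
δS = √(267) = 16.3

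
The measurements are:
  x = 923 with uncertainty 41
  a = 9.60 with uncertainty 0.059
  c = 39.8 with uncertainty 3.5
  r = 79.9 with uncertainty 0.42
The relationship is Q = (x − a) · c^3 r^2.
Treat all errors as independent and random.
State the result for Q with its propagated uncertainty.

(3.68 ± 0.985) × 10^11

Let u = x − a = 913. δu = √(δx² + δa²) = √(1680 + 0.00348) = 41.0, so δu/u = 0.0449.
Q is then a monomial in u, c, r:
δQ/Q = √((δu/u)² + (3·δc/c)² + (2·δr/r)²) = √(0.00201 + 0.0696 + 0.000111) = 0.268
Q = 3.68e+11, so δQ = 0.268 × 3.68e+11 = 9.85e+10.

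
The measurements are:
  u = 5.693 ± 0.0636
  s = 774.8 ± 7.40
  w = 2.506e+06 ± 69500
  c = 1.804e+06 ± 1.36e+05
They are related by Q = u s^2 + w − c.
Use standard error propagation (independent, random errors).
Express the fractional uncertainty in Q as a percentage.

Let p = u·s^2 = 3.418e+06. δp/p = √((1·δu/u)² + (2·δs/s)²) = √(0.000125 + 0.000365) = 0.0221, so δp = 75600.
Q = p + w − c: δQ = √(δp² + δw² + δc²) = √(5.72e+09 + 4.83e+09 + 1.85e+10) = 1.7e+05
Q = 4.12e+06, so δQ/Q = 1.7e+05/4.12e+06 = 0.0414.

4.14%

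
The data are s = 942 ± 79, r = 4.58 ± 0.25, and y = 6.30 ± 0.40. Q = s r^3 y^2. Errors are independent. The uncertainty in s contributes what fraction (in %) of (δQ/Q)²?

14.1%

(δQ/Q)² = (1·δs/s)² + (3·δr/r)² + (2·δy/y)²
  s term: (1×0.0839)² = 0.00703
  r term: (3×0.0546)² = 0.0268
  y term: (2×0.0635)² = 0.0161
Total = 0.0500. Share from s = 0.00703/0.0500 = 0.141.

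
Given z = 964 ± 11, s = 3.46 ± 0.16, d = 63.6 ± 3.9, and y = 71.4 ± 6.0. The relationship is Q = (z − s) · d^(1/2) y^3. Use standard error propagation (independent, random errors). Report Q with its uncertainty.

Let u = z − s = 961. δu = √(δz² + δs²) = √(121 + 0.0256) = 11.0, so δu/u = 0.0115.
Q is then a monomial in u, d, y:
δQ/Q = √((δu/u)² + (½·δd/d)² + (3·δy/y)²) = √(0.000131 + 0.000940 + 0.0636) = 0.254
Q = 2.79e+09, so δQ = 0.254 × 2.79e+09 = 7.09e+08.

(2.79 ± 0.709) × 10^9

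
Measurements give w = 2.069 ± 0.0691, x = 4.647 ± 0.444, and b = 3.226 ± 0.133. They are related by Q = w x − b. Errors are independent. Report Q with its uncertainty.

6.389 ± 0.982

Let p = w·x = 9.615. δp/p = √((1·δw/w)² + (1·δx/x)²) = √(0.00112 + 0.00913) = 0.101, so δp = 0.973.
Q = p − b: δQ = √(δp² + δb²) = √(0.947 + 0.0177) = 0.982
Q = 6.389.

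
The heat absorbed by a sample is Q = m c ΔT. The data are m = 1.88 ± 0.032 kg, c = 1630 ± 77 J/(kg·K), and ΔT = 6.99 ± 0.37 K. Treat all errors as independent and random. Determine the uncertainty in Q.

1560 J

For a monomial Q ∝ m, c, ΔT, fractional errors add in quadrature:
  (1·δm/m)² = (1×0.0170)² = 0.000290;  (1·δc/c)² = (1×0.0472)² = 0.00223;  (1·δΔT/ΔT)² = (1×0.0529)² = 0.00280
δQ/Q = √(0.00532) = 0.0730
Q = 21400 J, so δQ = 0.0730 × 21400 = 1560 J.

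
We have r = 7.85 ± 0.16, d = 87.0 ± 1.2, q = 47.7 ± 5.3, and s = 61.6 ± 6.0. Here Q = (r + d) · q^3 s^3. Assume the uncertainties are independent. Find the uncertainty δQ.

Let u = r + d = 94.8. δu = √(δr² + δd²) = √(0.0256 + 1.44) = 1.21, so δu/u = 0.0128.
Q is then a monomial in u, q, s:
δQ/Q = √((δu/u)² + (3·δq/q)² + (3·δs/s)²) = √(0.000163 + 0.111 + 0.0854) = 0.443
Q = 2.41e+12, so δQ = 0.443 × 2.41e+12 = 1.07e+12.

1.07e+12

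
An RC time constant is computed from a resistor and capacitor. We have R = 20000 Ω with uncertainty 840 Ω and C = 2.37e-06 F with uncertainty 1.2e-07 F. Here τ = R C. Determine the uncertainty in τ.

τ is a product of powers, so relative uncertainties combine in quadrature:
  (1·δR/R)² = (1×0.0420)² = 0.00176;  (1·δC/C)² = (1×0.0506)² = 0.00256
δτ/τ = √(0.00433) = 0.0658
τ = 0.0474 s, so δτ = 0.0658 × 0.0474 = 0.00312 s.

0.00312 s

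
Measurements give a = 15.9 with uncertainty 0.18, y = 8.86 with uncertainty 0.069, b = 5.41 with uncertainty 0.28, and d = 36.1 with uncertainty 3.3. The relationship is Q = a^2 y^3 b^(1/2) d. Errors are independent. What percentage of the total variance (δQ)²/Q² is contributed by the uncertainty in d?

(δQ/Q)² = (2·δa/a)² + (3·δy/y)² + (½·δb/b)² + (1·δd/d)²
  a term: (2×0.0113)² = 0.000513
  y term: (3×0.00779)² = 0.000546
  b term: (0.5×0.0518)² = 0.000670
  d term: (1×0.0914)² = 0.00836
Total = 0.0101. Share from d = 0.00836/0.0101 = 0.829.

82.9%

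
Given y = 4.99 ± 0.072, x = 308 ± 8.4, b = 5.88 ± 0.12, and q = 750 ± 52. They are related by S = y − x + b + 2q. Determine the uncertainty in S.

104

Sums and differences: (δS)² = Σ (cᵢ δxᵢ)².
  (δy)² = 0.00518;  (δx)² = 70.6;  (δb)² = 0.0144;  (2·δq)² = 10800
δS = √(10900) = 104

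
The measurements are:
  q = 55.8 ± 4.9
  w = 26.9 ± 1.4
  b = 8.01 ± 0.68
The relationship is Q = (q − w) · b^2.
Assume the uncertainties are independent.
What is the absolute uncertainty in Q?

454

Let u = q − w = 28.9. δu = √(δq² + δw²) = √(24.0 + 1.96) = 5.10, so δu/u = 0.176.
Q is then a monomial in u, b:
δQ/Q = √((δu/u)² + (2·δb/b)²) = √(0.0311 + 0.0288) = 0.245
Q = 1850, so δQ = 0.245 × 1850 = 454.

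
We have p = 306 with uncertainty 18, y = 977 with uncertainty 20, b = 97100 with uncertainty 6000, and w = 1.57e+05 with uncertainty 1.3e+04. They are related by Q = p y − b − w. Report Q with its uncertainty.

Let h = p·y = 2.99e+05. δh/h = √((1·δp/p)² + (1·δy/y)²) = √(0.00346 + 0.000419) = 0.0623, so δh = 18600.
Q = h − b − w: δQ = √(δh² + δb² + δw²) = √(3.47e+08 + 3.6e+07 + 1.69e+08) = 23500
Q = 44900.

44900 ± 23500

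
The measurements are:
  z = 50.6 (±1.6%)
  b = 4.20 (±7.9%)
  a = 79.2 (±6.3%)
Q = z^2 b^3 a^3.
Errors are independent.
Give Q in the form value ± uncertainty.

Relative error in a monomial: (δQ/Q)² = Σ (nᵢ · δxᵢ/xᵢ)².
  (2·δz/z)² = (2×0.0160)² = 0.00102;  (3·δb/b)² = (3×0.0790)² = 0.0562;  (3·δa/a)² = (3×0.0630)² = 0.0357
δQ/Q = √(0.0929) = 0.305
Q = 9.42e+10, so δQ = 0.305 × 9.42e+10 = 2.87e+10.

(9.42 ± 2.87) × 10^10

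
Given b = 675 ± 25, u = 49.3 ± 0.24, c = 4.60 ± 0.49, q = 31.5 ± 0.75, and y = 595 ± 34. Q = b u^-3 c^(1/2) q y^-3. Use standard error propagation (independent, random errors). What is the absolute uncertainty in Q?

Relative error in a monomial: (δQ/Q)² = Σ (nᵢ · δxᵢ/xᵢ)².
  (1·δb/b)² = (1×0.0370)² = 0.00137;  (-3·δu/u)² = (-3×0.00487)² = 0.000213;  (½·δc/c)² = (0.5×0.107)² = 0.00284;  (1·δq/q)² = (1×0.0238)² = 0.000567;  (-3·δy/y)² = (-3×0.0571)² = 0.0294
δQ/Q = √(0.0344) = 0.185
Q = 1.81e-09, so δQ = 0.185 × 1.81e-09 = 3.35e-10.

3.35e-10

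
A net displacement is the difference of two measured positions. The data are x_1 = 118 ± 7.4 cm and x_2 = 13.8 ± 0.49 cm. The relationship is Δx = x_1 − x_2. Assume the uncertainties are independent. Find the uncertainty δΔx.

7.42 cm

For a sum/difference, combine absolute errors in quadrature:
  (δx_1)² = 54.8;  (δx_2)² = 0.240
δΔx = √(55.0) = 7.42 cm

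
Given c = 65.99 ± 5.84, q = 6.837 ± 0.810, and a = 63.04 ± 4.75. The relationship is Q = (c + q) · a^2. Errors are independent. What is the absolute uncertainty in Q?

49500

Let u = c + q = 72.83. δu = √(δc² + δq²) = √(34.1 + 0.656) = 5.90, so δu/u = 0.0810.
Q is then a monomial in u, a:
δQ/Q = √((δu/u)² + (2·δa/a)²) = √(0.00655 + 0.0227) = 0.171
Q = 289400, so δQ = 0.171 × 289400 = 49500.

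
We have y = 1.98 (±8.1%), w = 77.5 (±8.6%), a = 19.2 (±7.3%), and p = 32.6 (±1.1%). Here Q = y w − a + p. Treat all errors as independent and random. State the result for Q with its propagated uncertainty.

167 ± 18.2

Let h = y·w = 153. δh/h = √((1·δy/y)² + (1·δw/w)²) = √(0.00656 + 0.00740) = 0.118, so δh = 18.1.
Q = h − a + p: δQ = √(δh² + δa² + δp²) = √(329 + 1.96 + 0.129) = 18.2
Q = 167.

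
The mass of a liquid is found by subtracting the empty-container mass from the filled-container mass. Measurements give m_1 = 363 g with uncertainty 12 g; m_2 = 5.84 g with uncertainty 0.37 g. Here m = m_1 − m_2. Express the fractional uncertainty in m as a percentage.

3.36%

Sums and differences: (δm)² = Σ (cᵢ δxᵢ)².
  (δm_1)² = 144;  (δm_2)² = 0.137
δm = √(144) = 12.0 g
m = 357 g, so δm/m = 12.0/357 = 0.0336.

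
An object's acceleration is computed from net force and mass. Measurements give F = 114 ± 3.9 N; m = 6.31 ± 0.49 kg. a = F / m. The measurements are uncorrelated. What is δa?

1.53 m/s^2

Relative error in a monomial: (δa/a)² = Σ (nᵢ · δxᵢ/xᵢ)².
  (1·δF/F)² = (1×0.0342)² = 0.00117;  (-1·δm/m)² = (-1×0.0777)² = 0.00603
δa/a = √(0.00720) = 0.0849
a = 18.1 m/s^2, so δa = 0.0849 × 18.1 = 1.53 m/s^2.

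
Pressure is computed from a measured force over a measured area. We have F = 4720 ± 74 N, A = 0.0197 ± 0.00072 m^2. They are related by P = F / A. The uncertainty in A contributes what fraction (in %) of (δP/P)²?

84.5%

(δP/P)² = (1·δF/F)² + (-1·δA/A)²
  F term: (1×0.0157)² = 0.000246
  A term: (-1×0.0365)² = 0.00134
Total = 0.00158. Share from A = 0.00134/0.00158 = 0.845.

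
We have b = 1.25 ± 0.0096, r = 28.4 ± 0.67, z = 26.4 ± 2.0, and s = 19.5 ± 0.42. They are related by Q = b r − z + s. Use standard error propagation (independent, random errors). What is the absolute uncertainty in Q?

2.23

Let p = b·r = 35.5. δp/p = √((1·δb/b)² + (1·δr/r)²) = √(5.9e-05 + 0.000557) = 0.0248, so δp = 0.881.
Q = p − z + s: δQ = √(δp² + δz² + δs²) = √(0.776 + 4.00 + 0.176) = 2.23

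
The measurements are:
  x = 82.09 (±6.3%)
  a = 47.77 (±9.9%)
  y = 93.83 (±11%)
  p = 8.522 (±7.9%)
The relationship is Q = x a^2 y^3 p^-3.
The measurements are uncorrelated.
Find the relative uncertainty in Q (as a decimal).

0.456

Each factor contributes (exponent × relative error)² to (δQ/Q)²:
  (1·δx/x)² = (1×0.0630)² = 0.00397;  (2·δa/a)² = (2×0.0990)² = 0.0392;  (3·δy/y)² = (3×0.110)² = 0.109;  (-3·δp/p)² = (-3×0.0790)² = 0.0562
δQ/Q = √(0.208) = 0.456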